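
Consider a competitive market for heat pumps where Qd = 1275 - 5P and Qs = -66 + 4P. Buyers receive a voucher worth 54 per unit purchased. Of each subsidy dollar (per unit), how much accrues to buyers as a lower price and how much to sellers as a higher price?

Pre-subsidy: 1275 - 5P = -66 + 4P gives P* = 149, Q* = 530.
With the rebate, buyers effectively pay Pb = Ps − 54, where Ps is the price sellers receive.
Demand in terms of Ps becomes Qd = 1275 − 5(Ps − 54) = 1545 - 5Ps. Setting this equal to supply: 1545 - 5Ps = -66 + 4Ps, so Ps = 179.
Buyers pay Pb = 179 − 54 = 125; Q' = -66 + 4·179 = 650.
Buyers' price falls by P* − Pb = 149 − 125 = 24; sellers' price rises by Ps − P* = 179 − 149 = 30.

Buyers gain 24 per unit; sellers gain 30 per unit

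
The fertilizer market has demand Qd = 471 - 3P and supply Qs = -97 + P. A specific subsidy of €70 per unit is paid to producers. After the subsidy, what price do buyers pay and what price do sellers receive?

Buyers pay €124.5; sellers receive €194.5

Pre-subsidy: 471 - 3P = -97 + P gives P* = 142, Q* = 45.
With the subsidy, sellers receive Ps = Pb + 70 for each unit, where Pb is the price buyers pay.
Supply in terms of Pb becomes Qs = -97 + 1(Pb + 70) = -27 + Pb. Setting this equal to demand: 471 - 3Pb = -27 + Pb, so Pb = 124.5.
Sellers receive Ps = 124.5 + 70 = 194.5; Q' = 471 − 3·124.5 = 97.5.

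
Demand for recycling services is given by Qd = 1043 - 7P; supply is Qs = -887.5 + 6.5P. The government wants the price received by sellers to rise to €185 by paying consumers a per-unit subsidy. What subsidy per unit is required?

At a seller price of 185, quantity supplied is -887.5 + 6.5·185 = 315.
Buyers absorb 315 only when they pay Pb with 1043 − 7·Pb = 315, i.e. Pb = 104.
s = Ps − Pb = 185 − 104 = 81.

Required subsidy s = €81 per unit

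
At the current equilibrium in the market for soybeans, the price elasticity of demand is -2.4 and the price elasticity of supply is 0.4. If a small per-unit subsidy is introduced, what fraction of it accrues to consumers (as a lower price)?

For a small subsidy around the equilibrium, the benefit split depends on the relative slopes, which at a point are proportional to the elasticities.
Buyer share = εs/(εs + |εd|) = 0.4/(0.4 + 2.4) = 1/7; seller share = |εd|/(εs + |εd|) = 6/7.

Consumer share = 1/7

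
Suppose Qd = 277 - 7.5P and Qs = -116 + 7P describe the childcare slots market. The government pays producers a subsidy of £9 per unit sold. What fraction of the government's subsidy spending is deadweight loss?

Pre-subsidy: 277 - 7.5P = -116 + 7P gives P* = 786/29, Q* = 2138/29.
With the subsidy, sellers receive Ps = Pb + 9 for each unit, where Pb is the price buyers pay.
Supply in terms of Pb becomes Qs = -116 + 7(Pb + 9) = -53 + 7Pb. Setting this equal to demand: 277 - 7.5Pb = -53 + 7Pb, so Pb = 660/29.
Sellers receive Ps = 660/29 + 9 = 921/29; Q' = 277 − 7.5·(660/29) = 3083/29.
ΔCS = ½(2138/29 + 3083/29)(786/29 − 660/29) = 328923/841; ΔPS = ½(2138/29 + 3083/29)(921/29 − 786/29) = 704835/1682.
Government spending = 9 × 3083/29 = 27747/29.
DWL = ½ × 9 × (3083/29 − 2138/29) = 8505/58; fraction = (8505/58) / (27747/29) = 945/6166.

DWL / government spending = 945/6166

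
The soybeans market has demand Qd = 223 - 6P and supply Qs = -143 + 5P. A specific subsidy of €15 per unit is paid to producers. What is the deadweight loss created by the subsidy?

Deadweight loss = 3375/11

Pre-subsidy: 223 - 6P = -143 + 5P gives P* = 366/11, Q* = 257/11.
With the subsidy, sellers receive Ps = Pb + 15 for each unit, where Pb is the price buyers pay.
Supply in terms of Pb becomes Qs = -143 + 5(Pb + 15) = -68 + 5Pb. Setting this equal to demand: 223 - 6Pb = -68 + 5Pb, so Pb = 291/11.
Sellers receive Ps = 291/11 + 15 = 456/11; Q' = 223 − 6·(291/11) = 707/11.
The subsidy expands output by 707/11 − 257/11 = 450/11 past the efficient level; on those units the gap between marginal cost and willingness to pay runs from 0 up to 15.
DWL = ½ × 15 × 450/11 = 3375/11.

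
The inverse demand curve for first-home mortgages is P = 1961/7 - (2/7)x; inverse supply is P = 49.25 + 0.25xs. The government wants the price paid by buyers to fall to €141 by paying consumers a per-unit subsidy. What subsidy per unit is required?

At a buyer price of 141, quantity demanded is 980.5 − 3.5·141 = 487.
Sellers supply 487 only when they receive Ps = 49.25 + 0.25·487 = 171.
s = Ps − Pb = 171 − 141 = 30.

Required subsidy s = €30 per unit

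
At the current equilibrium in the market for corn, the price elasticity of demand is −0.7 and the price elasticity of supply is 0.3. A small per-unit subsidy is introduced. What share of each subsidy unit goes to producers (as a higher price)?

Producer share = 0.7

For a small subsidy around the equilibrium, the benefit split depends on the relative slopes, which at a point are proportional to the elasticities.
Buyer share = εs/(εs + |εd|) = 0.3/(0.3 + 0.7) = 0.3; seller share = |εd|/(εs + |εd|) = 0.7.
So producers capture 0.7 of the subsidy.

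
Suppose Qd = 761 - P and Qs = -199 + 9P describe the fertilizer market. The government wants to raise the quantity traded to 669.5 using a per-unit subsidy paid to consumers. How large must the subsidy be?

At Q = 669.5, invert demand for the buyer price: Pb = (761 − 669.5)/1 = 91.5; invert supply for the seller price: Ps = (669.5 − (-199))/9 = 96.5.
The subsidy must fill the gap: s = Ps − Pb = 96.5 − 91.5 = 5.

Required subsidy s = 5 per unit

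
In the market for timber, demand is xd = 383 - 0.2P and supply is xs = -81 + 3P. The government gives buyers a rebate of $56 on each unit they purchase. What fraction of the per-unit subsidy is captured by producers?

Producer share = 0.0625

Pre-subsidy: 383 - 0.2P = -81 + 3P gives P* = 145, x* = 354.
With the rebate, buyers effectively pay Pb = Ps − 56, where Ps is the price sellers receive.
Demand in terms of Ps becomes xd = 383 − 0.2(Ps − 56) = 394.2 - 0.2Ps. Setting this equal to supply: 394.2 - 0.2Ps = -81 + 3Ps, so Ps = 148.5.
Buyers pay Pb = 148.5 − 56 = 92.5; x' = -81 + 3·148.5 = 364.5.
Buyers' price falls by P* − Pb = 145 − 92.5 = 52.5; sellers' price rises by Ps − P* = 148.5 − 145 = 3.5.
So producers capture 3.5/56 = 0.0625 of each unit of subsidy.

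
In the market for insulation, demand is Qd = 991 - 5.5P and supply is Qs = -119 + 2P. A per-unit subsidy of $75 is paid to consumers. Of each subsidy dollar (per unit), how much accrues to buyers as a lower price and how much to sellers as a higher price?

Buyers gain $20 per unit; sellers gain $55 per unit

Pre-subsidy: 991 - 5.5P = -119 + 2P gives P* = 148, Q* = 177.
With the rebate, buyers effectively pay Pb = Ps − 75, where Ps is the price sellers receive.
Demand in terms of Ps becomes Qd = 991 − 5.5(Ps − 75) = 1403.5 - 5.5Ps. Setting this equal to supply: 1403.5 - 5.5Ps = -119 + 2Ps, so Ps = 203.
Buyers pay Pb = 203 − 75 = 128; Q' = -119 + 2·203 = 287.
Buyers' price falls by P* − Pb = 148 − 128 = 20; sellers' price rises by Ps − P* = 203 − 148 = 55.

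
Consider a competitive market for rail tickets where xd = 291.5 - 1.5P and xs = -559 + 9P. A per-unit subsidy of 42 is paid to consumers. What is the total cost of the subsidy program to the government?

Government cost = 9408

Pre-subsidy: 291.5 - 1.5P = -559 + 9P gives P* = 81, x* = 170.
With the rebate, buyers effectively pay Pb = Ps − 42, where Ps is the price sellers receive.
Demand in terms of Ps becomes xd = 291.5 − 1.5(Ps − 42) = 354.5 - 1.5Ps. Setting this equal to supply: 354.5 - 1.5Ps = -559 + 9Ps, so Ps = 87.
Buyers pay Pb = 87 − 42 = 45; x' = -559 + 9·87 = 224.
Government outlay = subsidy × quantity = 42 × 224 = 9408.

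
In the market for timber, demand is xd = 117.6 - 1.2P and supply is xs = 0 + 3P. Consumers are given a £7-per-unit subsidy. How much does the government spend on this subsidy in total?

Government cost = £630

Pre-subsidy: 117.6 - 1.2P = 0 + 3P gives P* = 28, x* = 84.
With the rebate, buyers effectively pay Pb = Ps − 7, where Ps is the price sellers receive.
Demand in terms of Ps becomes xd = 117.6 − 1.2(Ps − 7) = 126 - 1.2Ps. Setting this equal to supply: 126 - 1.2Ps = 0 + 3Ps, so Ps = 30.
Buyers pay Pb = 30 − 7 = 23; x' = 0 + 3·30 = 90.
Government outlay = subsidy × quantity = 7 × 90 = 630.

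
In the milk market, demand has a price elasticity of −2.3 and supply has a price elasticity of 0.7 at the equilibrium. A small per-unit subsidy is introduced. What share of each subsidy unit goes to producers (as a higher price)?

Producer share = 23/30

For a small subsidy around the equilibrium, the benefit split depends on the relative slopes, which at a point are proportional to the elasticities.
Buyer share = εs/(εs + |εd|) = 0.7/(0.7 + 2.3) = 7/30; seller share = |εd|/(εs + |εd|) = 23/30.
So producers capture 23/30 of the subsidy.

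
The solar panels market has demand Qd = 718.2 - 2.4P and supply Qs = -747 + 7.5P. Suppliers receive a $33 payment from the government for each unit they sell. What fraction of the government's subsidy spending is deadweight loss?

Pre-subsidy: 718.2 - 2.4P = -747 + 7.5P gives P* = 148, Q* = 363.
With the subsidy, sellers receive Ps = Pb + 33 for each unit, where Pb is the price buyers pay.
Supply in terms of Pb becomes Qs = -747 + 7.5(Pb + 33) = -499.5 + 7.5Pb. Setting this equal to demand: 718.2 - 2.4Pb = -499.5 + 7.5Pb, so Pb = 123.
Sellers receive Ps = 123 + 33 = 156; Q' = 718.2 − 2.4·123 = 423.
ΔCS = ½(363 + 423)(148 − 123) = 9825; ΔPS = ½(363 + 423)(156 − 148) = 3144.
Government spending = 33 × 423 = 13959.
DWL = ½ × 33 × (423 − 363) = 990; fraction = 990 / 13959 = 10/141.

DWL / government spending = 10/141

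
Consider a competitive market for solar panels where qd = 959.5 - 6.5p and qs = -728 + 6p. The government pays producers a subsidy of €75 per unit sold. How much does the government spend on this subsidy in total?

Government cost = €23700

Pre-subsidy: 959.5 - 6.5p = -728 + 6p gives p* = 135, q* = 82.
With the subsidy, sellers receive ps = pb + 75 for each unit, where pb is the price buyers pay.
Supply in terms of pb becomes qs = -728 + 6(pb + 75) = -278 + 6pb. Setting this equal to demand: 959.5 - 6.5pb = -278 + 6pb, so pb = 99.
Sellers receive ps = 99 + 75 = 174; q' = 959.5 − 6.5·99 = 316.
Government outlay = subsidy × quantity = 75 × 316 = 23700.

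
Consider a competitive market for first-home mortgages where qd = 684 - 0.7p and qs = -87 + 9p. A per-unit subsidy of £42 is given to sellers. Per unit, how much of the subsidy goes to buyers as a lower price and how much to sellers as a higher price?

Buyers gain 3780/97 per unit; sellers gain 294/97 per unit

Pre-subsidy: 684 - 0.7p = -87 + 9p gives p* = 7710/97, q* = 60951/97.
With the subsidy, sellers receive ps = pb + 42 for each unit, where pb is the price buyers pay.
Supply in terms of pb becomes qs = -87 + 9(pb + 42) = 291 + 9pb. Setting this equal to demand: 684 - 0.7pb = 291 + 9pb, so pb = 3930/97.
Sellers receive ps = 3930/97 + 42 = 8004/97; q' = 684 − 0.7·(3930/97) = 63597/97.
Buyers' price falls by p* − pb = 7710/97 − 3930/97 = 3780/97; sellers' price rises by ps − p* = 8004/97 − 7710/97 = 294/97.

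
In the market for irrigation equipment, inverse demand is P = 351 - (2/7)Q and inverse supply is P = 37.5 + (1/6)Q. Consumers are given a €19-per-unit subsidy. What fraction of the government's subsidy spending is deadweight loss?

Pre-subsidy: 351 - (2/7)Q = 37.5 + (1/6)Q gives Q* = 693 and P* = 153.
With the rebate, buyers effectively pay Pb = Ps − 19, where Ps is the price sellers receive.
On the curves, Pb = 351 - (2/7)Q and Ps = 37.5 + (1/6)Q; the wedge Ps − Pb = 19 gives 37.5 + (1/6)Q − (351 - (2/7)Q) = 19, so Q' = 735.
Then Pb = 351 − (2/7)·735 = 141 and Ps = 37.5 + (1/6)·735 = 160.
ΔCS = ½(693 + 735)(153 − 141) = 8568; ΔPS = ½(693 + 735)(160 − 153) = 4998.
Government spending = 19 × 735 = 13965.
DWL = ½ × 19 × (735 − 693) = 399; fraction = 399 / 13965 = 1/35.

DWL / government spending = 1/35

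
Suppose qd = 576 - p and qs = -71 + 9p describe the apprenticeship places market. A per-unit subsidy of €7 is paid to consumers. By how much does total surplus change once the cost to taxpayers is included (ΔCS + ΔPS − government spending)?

Pre-subsidy: 576 - p = -71 + 9p gives p* = 64.7, q* = 511.3.
With the rebate, buyers effectively pay pb = ps − 7, where ps is the price sellers receive.
Demand in terms of ps becomes qd = 576 − 1(ps − 7) = 583 - ps. Setting this equal to supply: 583 - ps = -71 + 9ps, so ps = 65.4.
Buyers pay pb = 65.4 − 7 = 58.4; q' = -71 + 9·65.4 = 517.6.
ΔCS = ½(511.3 + 517.6)(64.7 − 58.4) = 3241.035; ΔPS = ½(511.3 + 517.6)(65.4 − 64.7) = 360.115.
Government spending = 7 × 517.6 = 3623.2.
Net change = 3241.035 + 360.115 − 3623.2 = -22.05. The loss equals the DWL triangle ½·7·6.3.

Net change in total surplus = -€22.05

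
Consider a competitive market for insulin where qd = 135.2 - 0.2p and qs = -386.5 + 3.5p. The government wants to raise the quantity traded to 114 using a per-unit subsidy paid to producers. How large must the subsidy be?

Required subsidy s = 37 per unit

At q = 114, invert demand for the buyer price: pb = (135.2 − 114)/0.2 = 106; invert supply for the seller price: ps = (114 − (-386.5))/3.5 = 143.
The subsidy must fill the gap: s = ps − pb = 143 − 106 = 37.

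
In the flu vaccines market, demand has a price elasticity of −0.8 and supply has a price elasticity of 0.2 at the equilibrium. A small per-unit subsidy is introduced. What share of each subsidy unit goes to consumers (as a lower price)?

Consumer share = 0.2

For a small subsidy around the equilibrium, the benefit split depends on the relative slopes, which at a point are proportional to the elasticities.
Buyer share = εs/(εs + |εd|) = 0.2/(0.2 + 0.8) = 0.2; seller share = |εd|/(εs + |εd|) = 0.8.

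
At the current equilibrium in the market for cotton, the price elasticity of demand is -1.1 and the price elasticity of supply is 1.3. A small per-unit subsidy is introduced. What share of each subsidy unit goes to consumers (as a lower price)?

Consumer share = 13/24

For a small subsidy around the equilibrium, the benefit split depends on the relative slopes, which at a point are proportional to the elasticities.
Buyer share = εs/(εs + |εd|) = 1.3/(1.3 + 1.1) = 13/24; seller share = |εd|/(εs + |εd|) = 11/24.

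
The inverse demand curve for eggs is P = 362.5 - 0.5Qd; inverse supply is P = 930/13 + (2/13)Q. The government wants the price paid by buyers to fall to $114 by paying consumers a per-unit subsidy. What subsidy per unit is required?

Required subsidy s = $34 per unit

At a buyer price of 114, quantity demanded is 725 − 2·114 = 497.
Sellers supply 497 only when they receive Ps = 930/13 + (2/13)·497 = 148.
s = Ps − Pb = 148 − 114 = 34.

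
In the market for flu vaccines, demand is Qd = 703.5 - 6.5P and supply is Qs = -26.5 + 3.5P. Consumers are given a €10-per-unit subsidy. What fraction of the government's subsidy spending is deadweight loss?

DWL / government spending = 91/2014

Pre-subsidy: 703.5 - 6.5P = -26.5 + 3.5P gives P* = 73, Q* = 229.
With the rebate, buyers effectively pay Pb = Ps − 10, where Ps is the price sellers receive.
Demand in terms of Ps becomes Qd = 703.5 − 6.5(Ps − 10) = 768.5 - 6.5Ps. Setting this equal to supply: 768.5 - 6.5Ps = -26.5 + 3.5Ps, so Ps = 79.5.
Buyers pay Pb = 79.5 − 10 = 69.5; Q' = -26.5 + 3.5·79.5 = 251.75.
ΔCS = ½(229 + 251.75)(73 − 69.5) = 841.3125; ΔPS = ½(229 + 251.75)(79.5 − 73) = 1562.4375.
Government spending = 10 × 251.75 = 2517.5.
DWL = ½ × 10 × (251.75 − 229) = 113.75; fraction = 113.75 / 2517.5 = 91/2014.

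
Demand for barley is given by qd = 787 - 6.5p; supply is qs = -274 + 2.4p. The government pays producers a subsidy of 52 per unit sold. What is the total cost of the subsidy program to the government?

Government cost = 477880/89

Pre-subsidy: 787 - 6.5p = -274 + 2.4p gives p* = 10610/89, q* = 1078/89.
With the subsidy, sellers receive ps = pb + 52 for each unit, where pb is the price buyers pay.
Supply in terms of pb becomes qs = -274 + 2.4(pb + 52) = -149.2 + 2.4pb. Setting this equal to demand: 787 - 6.5pb = -149.2 + 2.4pb, so pb = 9362/89.
Sellers receive ps = 9362/89 + 52 = 13990/89; q' = 787 − 6.5·(9362/89) = 9190/89.
Government outlay = subsidy × quantity = 52 × 9190/89 = 477880/89.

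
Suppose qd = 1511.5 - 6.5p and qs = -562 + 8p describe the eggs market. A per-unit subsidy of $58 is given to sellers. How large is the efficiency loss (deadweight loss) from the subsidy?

Deadweight loss = $6032

Pre-subsidy: 1511.5 - 6.5p = -562 + 8p gives p* = 143, q* = 582.
With the subsidy, sellers receive ps = pb + 58 for each unit, where pb is the price buyers pay.
Supply in terms of pb becomes qs = -562 + 8(pb + 58) = -98 + 8pb. Setting this equal to demand: 1511.5 - 6.5pb = -98 + 8pb, so pb = 111.
Sellers receive ps = 111 + 58 = 169; q' = 1511.5 − 6.5·111 = 790.
The subsidy expands output by 790 − 582 = 208 past the efficient level; on those units the gap between marginal cost and willingness to pay runs from 0 up to 58.
DWL = ½ × 58 × 208 = 6032.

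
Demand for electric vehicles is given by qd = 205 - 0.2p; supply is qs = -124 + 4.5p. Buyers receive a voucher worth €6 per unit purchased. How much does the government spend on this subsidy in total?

Government cost = 54186/47

Pre-subsidy: 205 - 0.2p = -124 + 4.5p gives p* = 70, q* = 191.
With the rebate, buyers effectively pay pb = ps − 6, where ps is the price sellers receive.
Demand in terms of ps becomes qd = 205 − 0.2(ps − 6) = 206.2 - 0.2ps. Setting this equal to supply: 206.2 - 0.2ps = -124 + 4.5ps, so ps = 3302/47.
Buyers pay pb = 3302/47 − 6 = 3020/47; q' = -124 + 4.5·(3302/47) = 9031/47.
Government outlay = subsidy × quantity = 6 × 9031/47 = 54186/47.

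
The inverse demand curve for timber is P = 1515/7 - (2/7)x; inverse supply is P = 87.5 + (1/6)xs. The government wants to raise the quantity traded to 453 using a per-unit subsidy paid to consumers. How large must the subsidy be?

At x = 453, from the demand curve buyers pay Pb = 1515/7 − (2/7)·453 = 87; from the supply curve sellers need Ps = 87.5 + (1/6)·453 = 163.
The subsidy must fill the gap: s = Ps − Pb = 163 − 87 = 76.

Required subsidy s = 76 per unit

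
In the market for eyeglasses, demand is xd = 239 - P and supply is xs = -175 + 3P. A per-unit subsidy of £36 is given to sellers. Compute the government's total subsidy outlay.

Pre-subsidy: 239 - P = -175 + 3P gives P* = 103.5, x* = 135.5.
With the subsidy, sellers receive Ps = Pb + 36 for each unit, where Pb is the price buyers pay.
Supply in terms of Pb becomes xs = -175 + 3(Pb + 36) = -67 + 3Pb. Setting this equal to demand: 239 - Pb = -67 + 3Pb, so Pb = 76.5.
Sellers receive Ps = 76.5 + 36 = 112.5; x' = 239 − 1·76.5 = 162.5.
Government outlay = subsidy × quantity = 36 × 162.5 = 5850.

Government cost = £5850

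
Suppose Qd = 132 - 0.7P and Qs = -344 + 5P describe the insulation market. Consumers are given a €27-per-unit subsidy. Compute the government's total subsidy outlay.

Pre-subsidy: 132 - 0.7P = -344 + 5P gives P* = 4760/57, Q* = 4192/57.
With the rebate, buyers effectively pay Pb = Ps − 27, where Ps is the price sellers receive.
Demand in terms of Ps becomes Qd = 132 − 0.7(Ps − 27) = 150.9 - 0.7Ps. Setting this equal to supply: 150.9 - 0.7Ps = -344 + 5Ps, so Ps = 4949/57.
Buyers pay Pb = 4949/57 − 27 = 3410/57; Q' = -344 + 5·(4949/57) = 5137/57.
Government outlay = subsidy × quantity = 27 × 5137/57 = 46233/19.

Government cost = 46233/19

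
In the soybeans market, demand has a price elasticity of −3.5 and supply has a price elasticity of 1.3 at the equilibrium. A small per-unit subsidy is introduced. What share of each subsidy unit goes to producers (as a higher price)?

For a small subsidy around the equilibrium, the benefit split depends on the relative slopes, which at a point are proportional to the elasticities.
Buyer share = εs/(εs + |εd|) = 1.3/(1.3 + 3.5) = 13/48; seller share = |εd|/(εs + |εd|) = 35/48.
So producers capture 35/48 of the subsidy.

Producer share = 35/48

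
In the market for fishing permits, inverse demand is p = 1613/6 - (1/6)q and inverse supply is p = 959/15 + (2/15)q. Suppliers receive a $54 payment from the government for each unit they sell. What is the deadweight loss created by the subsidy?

Deadweight loss = $4860

Pre-subsidy: 1613/6 - (1/6)q = 959/15 + (2/15)q gives q* = 683 and p* = 155.
With the subsidy, sellers receive ps = pb + 54 for each unit, where pb is the price buyers pay.
On the curves, pb = 1613/6 - (1/6)q and ps = 959/15 + (2/15)q; the wedge ps − pb = 54 gives 959/15 + (2/15)q − (1613/6 - (1/6)q) = 54, so q' = 863.
Then pb = 1613/6 − (1/6)·863 = 125 and ps = 959/15 + (2/15)·863 = 179.
The subsidy expands output by 863 − 683 = 180 past the efficient level; on those units the gap between marginal cost and willingness to pay runs from 0 up to 54.
DWL = ½ × 54 × 180 = 4860.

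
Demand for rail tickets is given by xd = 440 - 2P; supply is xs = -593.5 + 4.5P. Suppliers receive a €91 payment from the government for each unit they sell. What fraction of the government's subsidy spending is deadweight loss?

Pre-subsidy: 440 - 2P = -593.5 + 4.5P gives P* = 159, x* = 122.
With the subsidy, sellers receive Ps = Pb + 91 for each unit, where Pb is the price buyers pay.
Supply in terms of Pb becomes xs = -593.5 + 4.5(Pb + 91) = -184 + 4.5Pb. Setting this equal to demand: 440 - 2Pb = -184 + 4.5Pb, so Pb = 96.
Sellers receive Ps = 96 + 91 = 187; x' = 440 − 2·96 = 248.
ΔCS = ½(122 + 248)(159 − 96) = 11655; ΔPS = ½(122 + 248)(187 − 159) = 5180.
Government spending = 91 × 248 = 22568.
DWL = ½ × 91 × (248 − 122) = 5733; fraction = 5733 / 22568 = 63/248.

DWL / government spending = 63/248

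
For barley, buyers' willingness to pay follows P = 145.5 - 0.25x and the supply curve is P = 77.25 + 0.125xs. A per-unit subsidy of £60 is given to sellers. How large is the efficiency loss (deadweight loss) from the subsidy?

Deadweight loss = £4800

Pre-subsidy: 145.5 - 0.25x = 77.25 + 0.125x gives x* = 182 and P* = 100.
With the subsidy, sellers receive Ps = Pb + 60 for each unit, where Pb is the price buyers pay.
On the curves, Pb = 145.5 - 0.25x and Ps = 77.25 + 0.125x; the wedge Ps − Pb = 60 gives 77.25 + 0.125x − (145.5 - 0.25x) = 60, so x' = 342.
Then Pb = 145.5 − 0.25·342 = 60 and Ps = 77.25 + 0.125·342 = 120.
The subsidy expands output by 342 − 182 = 160 past the efficient level; on those units the gap between marginal cost and willingness to pay runs from 0 up to 60.
DWL = ½ × 60 × 160 = 4800.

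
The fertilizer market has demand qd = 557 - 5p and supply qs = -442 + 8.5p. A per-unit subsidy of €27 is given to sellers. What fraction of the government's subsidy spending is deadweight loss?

DWL / government spending = 0.15625

Pre-subsidy: 557 - 5p = -442 + 8.5p gives p* = 74, q* = 187.
With the subsidy, sellers receive ps = pb + 27 for each unit, where pb is the price buyers pay.
Supply in terms of pb becomes qs = -442 + 8.5(pb + 27) = -212.5 + 8.5pb. Setting this equal to demand: 557 - 5pb = -212.5 + 8.5pb, so pb = 57.
Sellers receive ps = 57 + 27 = 84; q' = 557 − 5·57 = 272.
ΔCS = ½(187 + 272)(74 − 57) = 3901.5; ΔPS = ½(187 + 272)(84 − 74) = 2295.
Government spending = 27 × 272 = 7344.
DWL = ½ × 27 × (272 − 187) = 1147.5; fraction = 1147.5 / 7344 = 0.15625.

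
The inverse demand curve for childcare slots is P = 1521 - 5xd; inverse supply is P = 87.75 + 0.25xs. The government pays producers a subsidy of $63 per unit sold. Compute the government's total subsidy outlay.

Government cost = $17955

Pre-subsidy: 1521 - 5x = 87.75 + 0.25x gives x* = 273 and P* = 156.
With the subsidy, sellers receive Ps = Pb + 63 for each unit, where Pb is the price buyers pay.
On the curves, Pb = 1521 - 5x and Ps = 87.75 + 0.25x; the wedge Ps − Pb = 63 gives 87.75 + 0.25x − (1521 - 5x) = 63, so x' = 285.
Then Pb = 1521 − 5·285 = 96 and Ps = 87.75 + 0.25·285 = 159.
Government outlay = subsidy × quantity = 63 × 285 = 17955.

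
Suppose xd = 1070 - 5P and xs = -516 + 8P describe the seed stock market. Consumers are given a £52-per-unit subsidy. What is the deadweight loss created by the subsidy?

Deadweight loss = £4160

Pre-subsidy: 1070 - 5P = -516 + 8P gives P* = 122, x* = 460.
With the rebate, buyers effectively pay Pb = Ps − 52, where Ps is the price sellers receive.
Demand in terms of Ps becomes xd = 1070 − 5(Ps − 52) = 1330 - 5Ps. Setting this equal to supply: 1330 - 5Ps = -516 + 8Ps, so Ps = 142.
Buyers pay Pb = 142 − 52 = 90; x' = -516 + 8·142 = 620.
The subsidy expands output by 620 − 460 = 160 past the efficient level; on those units the gap between marginal cost and willingness to pay runs from 0 up to 52.
DWL = ½ × 52 × 160 = 4160.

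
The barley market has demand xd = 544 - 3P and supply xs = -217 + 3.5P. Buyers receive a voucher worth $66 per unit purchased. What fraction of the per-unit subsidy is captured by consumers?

Consumer share = 7/13

Pre-subsidy: 544 - 3P = -217 + 3.5P gives P* = 1522/13, x* = 2506/13.
With the rebate, buyers effectively pay Pb = Ps − 66, where Ps is the price sellers receive.
Demand in terms of Ps becomes xd = 544 − 3(Ps − 66) = 742 - 3Ps. Setting this equal to supply: 742 - 3Ps = -217 + 3.5Ps, so Ps = 1918/13.
Buyers pay Pb = 1918/13 − 66 = 1060/13; x' = -217 + 3.5·(1918/13) = 3892/13.
Buyers' price falls by P* − Pb = 1522/13 − 1060/13 = 462/13; sellers' price rises by Ps − P* = 1918/13 − 1522/13 = 396/13.
So consumers capture (462/13)/66 = 7/13 of each unit of subsidy.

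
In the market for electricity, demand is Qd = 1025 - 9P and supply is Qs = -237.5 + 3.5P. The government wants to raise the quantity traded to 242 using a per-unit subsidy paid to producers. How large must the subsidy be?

Required subsidy s = 50 per unit

At Q = 242, invert demand for the buyer price: Pb = (1025 − 242)/9 = 87; invert supply for the seller price: Ps = (242 − (-237.5))/3.5 = 137.
The subsidy must fill the gap: s = Ps − Pb = 137 − 87 = 50.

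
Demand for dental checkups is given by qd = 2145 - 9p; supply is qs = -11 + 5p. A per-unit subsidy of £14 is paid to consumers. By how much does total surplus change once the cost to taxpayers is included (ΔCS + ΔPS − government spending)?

Pre-subsidy: 2145 - 9p = -11 + 5p gives p* = 154, q* = 759.
With the rebate, buyers effectively pay pb = ps − 14, where ps is the price sellers receive.
Demand in terms of ps becomes qd = 2145 − 9(ps − 14) = 2271 - 9ps. Setting this equal to supply: 2271 - 9ps = -11 + 5ps, so ps = 163.
Buyers pay pb = 163 − 14 = 149; q' = -11 + 5·163 = 804.
ΔCS = ½(759 + 804)(154 − 149) = 3907.5; ΔPS = ½(759 + 804)(163 − 154) = 7033.5.
Government spending = 14 × 804 = 11256.
Net change = 3907.5 + 7033.5 − 11256 = -315. The loss equals the DWL triangle ½·14·45.

Net change in total surplus = -£315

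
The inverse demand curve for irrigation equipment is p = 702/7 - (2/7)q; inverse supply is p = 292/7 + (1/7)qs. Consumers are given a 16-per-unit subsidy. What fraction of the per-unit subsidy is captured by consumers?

Consumer share = 2/3

Pre-subsidy: 702/7 - (2/7)q = 292/7 + (1/7)q gives q* = 410/3 and p* = 1286/21.
With the rebate, buyers effectively pay pb = ps − 16, where ps is the price sellers receive.
On the curves, pb = 702/7 - (2/7)q and ps = 292/7 + (1/7)q; the wedge ps − pb = 16 gives 292/7 + (1/7)q − (702/7 - (2/7)q) = 16, so q' = 174.
Then pb = 702/7 − (2/7)·174 = 354/7 and ps = 292/7 + (1/7)·174 = 466/7.
Buyers' price falls by p* − pb = 1286/21 − 354/7 = 32/3; sellers' price rises by ps − p* = 466/7 − 1286/21 = 16/3.
So consumers capture (32/3)/16 = 2/3 of each unit of subsidy.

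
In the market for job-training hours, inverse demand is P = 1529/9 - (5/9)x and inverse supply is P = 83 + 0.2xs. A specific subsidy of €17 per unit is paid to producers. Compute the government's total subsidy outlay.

Pre-subsidy: 1529/9 - (5/9)x = 83 + 0.2x gives x* = 115 and P* = 106.
With the subsidy, sellers receive Ps = Pb + 17 for each unit, where Pb is the price buyers pay.
On the curves, Pb = 1529/9 - (5/9)x and Ps = 83 + 0.2x; the wedge Ps − Pb = 17 gives 83 + 0.2x − (1529/9 - (5/9)x) = 17, so x' = 137.5.
Then Pb = 1529/9 − (5/9)·137.5 = 93.5 and Ps = 83 + 0.2·137.5 = 110.5.
Government outlay = subsidy × quantity = 17 × 137.5 = 2337.5.

Government cost = €2337.5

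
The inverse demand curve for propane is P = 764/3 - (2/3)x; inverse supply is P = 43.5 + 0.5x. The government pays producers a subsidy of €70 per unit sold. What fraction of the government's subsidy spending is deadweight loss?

DWL / government spending = 30/241

Pre-subsidy: 764/3 - (2/3)x = 43.5 + 0.5x gives x* = 181 and P* = 134.
With the subsidy, sellers receive Ps = Pb + 70 for each unit, where Pb is the price buyers pay.
On the curves, Pb = 764/3 - (2/3)x and Ps = 43.5 + 0.5x; the wedge Ps − Pb = 70 gives 43.5 + 0.5x − (764/3 - (2/3)x) = 70, so x' = 241.
Then Pb = 764/3 − (2/3)·241 = 94 and Ps = 43.5 + 0.5·241 = 164.
ΔCS = ½(181 + 241)(134 − 94) = 8440; ΔPS = ½(181 + 241)(164 − 134) = 6330.
Government spending = 70 × 241 = 16870.
DWL = ½ × 70 × (241 − 181) = 2100; fraction = 2100 / 16870 = 30/241.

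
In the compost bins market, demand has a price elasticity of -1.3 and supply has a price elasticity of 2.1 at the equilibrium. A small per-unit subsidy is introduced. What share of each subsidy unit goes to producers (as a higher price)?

Producer share = 13/34

For a small subsidy around the equilibrium, the benefit split depends on the relative slopes, which at a point are proportional to the elasticities.
Buyer share = εs/(εs + |εd|) = 2.1/(2.1 + 1.3) = 21/34; seller share = |εd|/(εs + |εd|) = 13/34.
So producers capture 13/34 of the subsidy.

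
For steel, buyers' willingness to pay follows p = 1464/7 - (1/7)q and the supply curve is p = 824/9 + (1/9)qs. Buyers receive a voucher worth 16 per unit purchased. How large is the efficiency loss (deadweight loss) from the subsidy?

Deadweight loss = 504

Pre-subsidy: 1464/7 - (1/7)q = 824/9 + (1/9)q gives q* = 463 and p* = 143.
With the rebate, buyers effectively pay pb = ps − 16, where ps is the price sellers receive.
On the curves, pb = 1464/7 - (1/7)q and ps = 824/9 + (1/9)q; the wedge ps − pb = 16 gives 824/9 + (1/9)q − (1464/7 - (1/7)q) = 16, so q' = 526.
Then pb = 1464/7 − (1/7)·526 = 134 and ps = 824/9 + (1/9)·526 = 150.
The subsidy expands output by 526 − 463 = 63 past the efficient level; on those units the gap between marginal cost and willingness to pay runs from 0 up to 16.
DWL = ½ × 16 × 63 = 504.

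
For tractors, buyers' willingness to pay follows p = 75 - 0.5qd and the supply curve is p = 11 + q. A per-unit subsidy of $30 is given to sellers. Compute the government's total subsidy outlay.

Pre-subsidy: 75 - 0.5q = 11 + q gives q* = 128/3 and p* = 161/3.
With the subsidy, sellers receive ps = pb + 30 for each unit, where pb is the price buyers pay.
On the curves, pb = 75 - 0.5q and ps = 11 + q; the wedge ps − pb = 30 gives 11 + q − (75 - 0.5q) = 30, so q' = 188/3.
Then pb = 75 − 0.5·(188/3) = 131/3 and ps = 11 + 1·(188/3) = 221/3.
Government outlay = subsidy × quantity = 30 × 188/3 = 1880.

Government cost = $1880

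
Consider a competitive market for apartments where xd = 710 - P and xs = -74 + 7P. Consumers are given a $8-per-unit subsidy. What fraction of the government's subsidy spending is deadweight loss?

Pre-subsidy: 710 - P = -74 + 7P gives P* = 98, x* = 612.
With the rebate, buyers effectively pay Pb = Ps − 8, where Ps is the price sellers receive.
Demand in terms of Ps becomes xd = 710 − 1(Ps − 8) = 718 - Ps. Setting this equal to supply: 718 - Ps = -74 + 7Ps, so Ps = 99.
Buyers pay Pb = 99 − 8 = 91; x' = -74 + 7·99 = 619.
ΔCS = ½(612 + 619)(98 − 91) = 4308.5; ΔPS = ½(612 + 619)(99 − 98) = 615.5.
Government spending = 8 × 619 = 4952.
DWL = ½ × 8 × (619 − 612) = 28; fraction = 28 / 4952 = 7/1238.

DWL / government spending = 7/1238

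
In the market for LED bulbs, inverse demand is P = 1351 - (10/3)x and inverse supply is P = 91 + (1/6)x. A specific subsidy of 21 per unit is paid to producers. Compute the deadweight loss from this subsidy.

Pre-subsidy: 1351 - (10/3)x = 91 + (1/6)x gives x* = 360 and P* = 151.
With the subsidy, sellers receive Ps = Pb + 21 for each unit, where Pb is the price buyers pay.
On the curves, Pb = 1351 - (10/3)x and Ps = 91 + (1/6)x; the wedge Ps − Pb = 21 gives 91 + (1/6)x − (1351 - (10/3)x) = 21, so x' = 366.
Then Pb = 1351 − (10/3)·366 = 131 and Ps = 91 + (1/6)·366 = 152.
The subsidy expands output by 366 − 360 = 6 past the efficient level; on those units the gap between marginal cost and willingness to pay runs from 0 up to 21.
DWL = ½ × 21 × 6 = 63.

Deadweight loss = 63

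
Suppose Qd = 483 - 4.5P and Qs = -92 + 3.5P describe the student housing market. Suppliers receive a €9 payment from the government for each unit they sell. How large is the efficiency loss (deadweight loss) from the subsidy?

Pre-subsidy: 483 - 4.5P = -92 + 3.5P gives P* = 71.875, Q* = 159.5625.
With the subsidy, sellers receive Ps = Pb + 9 for each unit, where Pb is the price buyers pay.
Supply in terms of Pb becomes Qs = -92 + 3.5(Pb + 9) = -60.5 + 3.5Pb. Setting this equal to demand: 483 - 4.5Pb = -60.5 + 3.5Pb, so Pb = 67.9375.
Sellers receive Ps = 67.9375 + 9 = 76.9375; Q' = 483 − 4.5·67.9375 = 177.28125.
The subsidy expands output by 177.28125 − 159.5625 = 17.71875 past the efficient level; on those units the gap between marginal cost and willingness to pay runs from 0 up to 9.
DWL = ½ × 9 × 17.71875 = 79.734375.

Deadweight loss = €79.734375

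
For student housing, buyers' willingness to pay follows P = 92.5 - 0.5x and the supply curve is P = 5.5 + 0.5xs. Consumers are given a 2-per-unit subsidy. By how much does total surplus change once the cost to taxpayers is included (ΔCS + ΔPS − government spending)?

Net change in total surplus = -2

Pre-subsidy: 92.5 - 0.5x = 5.5 + 0.5x gives x* = 87 and P* = 49.
With the rebate, buyers effectively pay Pb = Ps − 2, where Ps is the price sellers receive.
On the curves, Pb = 92.5 - 0.5x and Ps = 5.5 + 0.5x; the wedge Ps − Pb = 2 gives 5.5 + 0.5x − (92.5 - 0.5x) = 2, so x' = 89.
Then Pb = 92.5 − 0.5·89 = 48 and Ps = 5.5 + 0.5·89 = 50.
ΔCS = ½(87 + 89)(49 − 48) = 88; ΔPS = ½(87 + 89)(50 − 49) = 88.
Government spending = 2 × 89 = 178.
Net change = 88 + 88 − 178 = -2. The loss equals the DWL triangle ½·2·2.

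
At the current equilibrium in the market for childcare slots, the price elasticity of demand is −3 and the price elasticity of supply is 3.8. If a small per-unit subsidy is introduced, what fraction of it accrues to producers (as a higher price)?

For a small subsidy around the equilibrium, the benefit split depends on the relative slopes, which at a point are proportional to the elasticities.
Buyer share = εs/(εs + |εd|) = 3.8/(3.8 + 3) = 19/34; seller share = |εd|/(εs + |εd|) = 15/34.
So producers capture 15/34 of the subsidy.

Producer share = 15/34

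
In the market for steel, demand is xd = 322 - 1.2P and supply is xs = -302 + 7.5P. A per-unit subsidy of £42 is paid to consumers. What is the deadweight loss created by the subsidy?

Pre-subsidy: 322 - 1.2P = -302 + 7.5P gives P* = 2080/29, x* = 6842/29.
With the rebate, buyers effectively pay Pb = Ps − 42, where Ps is the price sellers receive.
Demand in terms of Ps becomes xd = 322 − 1.2(Ps − 42) = 372.4 - 1.2Ps. Setting this equal to supply: 372.4 - 1.2Ps = -302 + 7.5Ps, so Ps = 2248/29.
Buyers pay Pb = 2248/29 − 42 = 1030/29; x' = -302 + 7.5·(2248/29) = 8102/29.
The subsidy expands output by 8102/29 − 6842/29 = 1260/29 past the efficient level; on those units the gap between marginal cost and willingness to pay runs from 0 up to 42.
DWL = ½ × 42 × 1260/29 = 26460/29.

Deadweight loss = 26460/29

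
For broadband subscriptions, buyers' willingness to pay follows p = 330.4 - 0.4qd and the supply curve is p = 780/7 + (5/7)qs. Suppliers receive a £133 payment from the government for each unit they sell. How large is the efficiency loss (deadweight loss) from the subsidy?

Deadweight loss = 619115/78

Pre-subsidy: 330.4 - 0.4q = 780/7 + (5/7)q gives q* = 7664/39 and p* = 9820/39.
With the subsidy, sellers receive ps = pb + 133 for each unit, where pb is the price buyers pay.
On the curves, pb = 330.4 - 0.4q and ps = 780/7 + (5/7)q; the wedge ps − pb = 133 gives 780/7 + (5/7)q − (330.4 - 0.4q) = 133, so q' = 12319/39.
Then pb = 330.4 − 0.4·(12319/39) = 7958/39 and ps = 780/7 + (5/7)·(12319/39) = 13145/39.
The subsidy expands output by 12319/39 − 7664/39 = 4655/39 past the efficient level; on those units the gap between marginal cost and willingness to pay runs from 0 up to 133.
DWL = ½ × 133 × 4655/39 = 619115/78.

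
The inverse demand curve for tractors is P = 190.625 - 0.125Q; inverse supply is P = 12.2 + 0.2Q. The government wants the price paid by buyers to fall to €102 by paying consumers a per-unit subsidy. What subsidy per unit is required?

Required subsidy s = €52 per unit

At a buyer price of 102, quantity demanded is 1525 − 8·102 = 709.
Sellers supply 709 only when they receive Ps = 12.2 + 0.2·709 = 154.
s = Ps − Pb = 154 − 102 = 52.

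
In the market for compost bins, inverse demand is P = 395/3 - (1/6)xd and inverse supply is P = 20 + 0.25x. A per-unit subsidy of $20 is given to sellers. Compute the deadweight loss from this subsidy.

Pre-subsidy: 395/3 - (1/6)x = 20 + 0.25x gives x* = 268 and P* = 87.
With the subsidy, sellers receive Ps = Pb + 20 for each unit, where Pb is the price buyers pay.
On the curves, Pb = 395/3 - (1/6)x and Ps = 20 + 0.25x; the wedge Ps − Pb = 20 gives 20 + 0.25x − (395/3 - (1/6)x) = 20, so x' = 316.
Then Pb = 395/3 − (1/6)·316 = 79 and Ps = 20 + 0.25·316 = 99.
The subsidy expands output by 316 − 268 = 48 past the efficient level; on those units the gap between marginal cost and willingness to pay runs from 0 up to 20.
DWL = ½ × 20 × 48 = 480.

Deadweight loss = $480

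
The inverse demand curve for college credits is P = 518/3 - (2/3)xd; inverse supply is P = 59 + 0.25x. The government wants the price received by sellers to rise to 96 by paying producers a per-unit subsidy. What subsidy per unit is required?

At a seller price of 96, quantity supplied is -236 + 4·96 = 148.
Buyers absorb 148 only when they pay Pb = 518/3 − (2/3)·148 = 74.
s = Ps − Pb = 96 − 74 = 22.

Required subsidy s = 22 per unit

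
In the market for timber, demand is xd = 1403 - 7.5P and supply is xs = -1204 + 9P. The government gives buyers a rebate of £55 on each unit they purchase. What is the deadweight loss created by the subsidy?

Deadweight loss = £6187.5

Pre-subsidy: 1403 - 7.5P = -1204 + 9P gives P* = 158, x* = 218.
With the rebate, buyers effectively pay Pb = Ps − 55, where Ps is the price sellers receive.
Demand in terms of Ps becomes xd = 1403 − 7.5(Ps − 55) = 1815.5 - 7.5Ps. Setting this equal to supply: 1815.5 - 7.5Ps = -1204 + 9Ps, so Ps = 183.
Buyers pay Pb = 183 − 55 = 128; x' = -1204 + 9·183 = 443.
The subsidy expands output by 443 − 218 = 225 past the efficient level; on those units the gap between marginal cost and willingness to pay runs from 0 up to 55.
DWL = ½ × 55 × 225 = 6187.5.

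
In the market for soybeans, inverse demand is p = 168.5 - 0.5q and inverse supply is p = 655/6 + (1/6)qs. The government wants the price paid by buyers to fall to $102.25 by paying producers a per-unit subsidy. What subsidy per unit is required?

Required subsidy s = $29 per unit

At a buyer price of 102.25, quantity demanded is 337 − 2·102.25 = 132.5.
Sellers supply 132.5 only when they receive ps = 655/6 + (1/6)·132.5 = 131.25.
s = ps − pb = 131.25 − 102.25 = 29.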